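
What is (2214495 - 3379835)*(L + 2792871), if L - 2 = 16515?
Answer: -3273892211920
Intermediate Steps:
L = 16517 (L = 2 + 16515 = 16517)
(2214495 - 3379835)*(L + 2792871) = (2214495 - 3379835)*(16517 + 2792871) = -1165340*2809388 = -3273892211920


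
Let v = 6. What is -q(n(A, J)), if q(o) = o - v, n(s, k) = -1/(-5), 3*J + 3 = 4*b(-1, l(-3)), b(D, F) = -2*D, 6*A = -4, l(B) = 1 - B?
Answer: 29/5 ≈ 5.8000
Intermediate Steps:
A = -2/3 (A = (1/6)*(-4) = -2/3 ≈ -0.66667)
J = 5/3 (J = -1 + (4*(-2*(-1)))/3 = -1 + (4*2)/3 = -1 + (1/3)*8 = -1 + 8/3 = 5/3 ≈ 1.6667)
n(s, k) = 1/5 (n(s, k) = -1*(-1/5) = 1/5)
q(o) = -6 + o (q(o) = o - 1*6 = o - 6 = -6 + o)
-q(n(A, J)) = -(-6 + 1/5) = -1*(-29/5) = 29/5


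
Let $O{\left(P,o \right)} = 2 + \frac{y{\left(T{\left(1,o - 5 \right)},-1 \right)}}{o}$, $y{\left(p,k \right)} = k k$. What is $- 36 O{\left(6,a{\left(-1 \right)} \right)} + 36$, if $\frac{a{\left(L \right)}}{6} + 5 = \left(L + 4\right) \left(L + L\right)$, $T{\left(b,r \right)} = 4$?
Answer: $- \frac{390}{11} \approx -35.455$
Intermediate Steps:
$y{\left(p,k \right)} = k^{2}$
$a{\left(L \right)} = -30 + 12 L \left(4 + L\right)$ ($a{\left(L \right)} = -30 + 6 \left(L + 4\right) \left(L + L\right) = -30 + 6 \left(4 + L\right) 2 L = -30 + 6 \cdot 2 L \left(4 + L\right) = -30 + 12 L \left(4 + L\right)$)
$O{\left(P,o \right)} = 2 + \frac{1}{o}$ ($O{\left(P,o \right)} = 2 + \frac{\left(-1\right)^{2}}{o} = 2 + \frac{1}{o} 1 = 2 + \frac{1}{o}$)
$- 36 O{\left(6,a{\left(-1 \right)} \right)} + 36 = - 36 \left(2 + \frac{1}{-30 + 12 \left(-1\right)^{2} + 48 \left(-1\right)}\right) + 36 = - 36 \left(2 + \frac{1}{-30 + 12 \cdot 1 - 48}\right) + 36 = - 36 \left(2 + \frac{1}{-30 + 12 - 48}\right) + 36 = - 36 \left(2 + \frac{1}{-66}\right) + 36 = - 36 \left(2 - \frac{1}{66}\right) + 36 = \left(-36\right) \frac{131}{66} + 36 = - \frac{786}{11} + 36 = - \frac{390}{11}$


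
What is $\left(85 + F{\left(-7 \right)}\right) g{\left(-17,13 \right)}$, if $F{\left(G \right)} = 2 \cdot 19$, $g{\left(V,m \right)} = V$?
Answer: $-2091$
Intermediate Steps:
$F{\left(G \right)} = 38$
$\left(85 + F{\left(-7 \right)}\right) g{\left(-17,13 \right)} = \left(85 + 38\right) \left(-17\right) = 123 \left(-17\right) = -2091$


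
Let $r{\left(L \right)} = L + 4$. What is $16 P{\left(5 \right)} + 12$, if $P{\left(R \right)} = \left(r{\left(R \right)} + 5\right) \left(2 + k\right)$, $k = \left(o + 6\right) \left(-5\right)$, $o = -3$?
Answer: $-2900$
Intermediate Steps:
$r{\left(L \right)} = 4 + L$
$k = -15$ ($k = \left(-3 + 6\right) \left(-5\right) = 3 \left(-5\right) = -15$)
$P{\left(R \right)} = -117 - 13 R$ ($P{\left(R \right)} = \left(\left(4 + R\right) + 5\right) \left(2 - 15\right) = \left(9 + R\right) \left(-13\right) = -117 - 13 R$)
$16 P{\left(5 \right)} + 12 = 16 \left(-117 - 65\right) + 12 = 16 \left(-182\right) + 12 = -2912 + 12 = -2900$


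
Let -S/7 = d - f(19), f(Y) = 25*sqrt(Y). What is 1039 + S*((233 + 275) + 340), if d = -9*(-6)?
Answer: -319505 + 148400*sqrt(19) ≈ 3.2736e+5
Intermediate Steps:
d = 54
S = -378 + 175*sqrt(19) (S = -7*(54 - 25*sqrt(19)) = -378 + 175*sqrt(19) ≈ 384.81)
1039 + S*((233 + 275) + 340) = 1039 + (-378 + 175*sqrt(19))*((233 + 275) + 340) = 1039 + (-378 + 175*sqrt(19))*(508 + 340) = 1039 + (-378 + 175*sqrt(19))*848 = 1039 + (-320544 + 148400*sqrt(19)) = -319505 + 148400*sqrt(19)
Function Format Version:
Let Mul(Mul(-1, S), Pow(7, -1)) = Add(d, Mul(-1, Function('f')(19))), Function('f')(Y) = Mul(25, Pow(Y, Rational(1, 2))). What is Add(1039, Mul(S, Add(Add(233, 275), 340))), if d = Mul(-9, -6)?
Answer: Add(-319505, Mul(148400, Pow(19, Rational(1, 2)))) ≈ 3.2736e+5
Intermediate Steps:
d = 54
S = Add(-378, Mul(175, Pow(19, Rational(1, 2)))) (S = Mul(-7, Add(54, Mul(-1, Mul(25, Pow(19, Rational(1, 2)))))) = Mul(-7, Add(54, Mul(-25, Pow(19, Rational(1, 2))))) = Add(-378, Mul(175, Pow(19, Rational(1, 2)))) ≈ 384.81)
Add(1039, Mul(S, Add(Add(233, 275), 340))) = Add(1039, Mul(Add(-378, Mul(175, Pow(19, Rational(1, 2)))), Add(Add(233, 275), 340))) = Add(1039, Mul(Add(-378, Mul(175, Pow(19, Rational(1, 2)))), Add(508, 340))) = Add(1039, Mul(Add(-378, Mul(175, Pow(19, Rational(1, 2)))), 848)) = Add(1039, Add(-320544, Mul(148400, Pow(19, Rational(1, 2))))) = Add(-319505, Mul(148400, Pow(19, Rational(1, 2))))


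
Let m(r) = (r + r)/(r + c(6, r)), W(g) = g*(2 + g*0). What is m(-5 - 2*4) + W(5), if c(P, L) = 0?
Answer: 12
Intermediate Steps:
W(g) = 2*g (W(g) = g*(2 + 0) = g*2 = 2*g)
m(r) = 2 (m(r) = (r + r)/(r + 0) = (2*r)/r = 2)
m(-5 - 2*4) + W(5) = 2 + 2*5 = 2 + 10 = 12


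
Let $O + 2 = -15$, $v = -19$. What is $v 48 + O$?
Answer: $-929$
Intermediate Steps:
$O = -17$ ($O = -2 - 15 = -17$)
$v 48 + O = \left(-19\right) 48 - 17 = -912 - 17 = -929$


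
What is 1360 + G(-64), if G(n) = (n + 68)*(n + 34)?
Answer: 1240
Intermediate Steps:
G(n) = (34 + n)*(68 + n) (G(n) = (68 + n)*(34 + n) = (34 + n)*(68 + n))
1360 + G(-64) = 1360 + (2312 + (-64)² + 102*(-64)) = 1360 + (2312 + 4096 - 6528) = 1360 - 120 = 1240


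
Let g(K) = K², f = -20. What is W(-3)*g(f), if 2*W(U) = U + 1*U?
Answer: -1200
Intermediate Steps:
W(U) = U (W(U) = (U + 1*U)/2 = (U + U)/2 = (2*U)/2 = U)
W(-3)*g(f) = -3*(-20)² = -3*400 = -1200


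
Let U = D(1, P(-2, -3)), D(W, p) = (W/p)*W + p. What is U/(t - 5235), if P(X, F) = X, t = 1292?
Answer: 5/7886 ≈ 0.00063404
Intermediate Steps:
D(W, p) = p + W²/p (D(W, p) = W²/p + p = p + W²/p)
U = -5/2 (U = -2 + 1²/(-2) = -2 + 1*(-½) = -2 - ½ = -5/2 ≈ -2.5000)
U/(t - 5235) = -5/(2*(1292 - 5235)) = -5/2/(-3943) = -5/2*(-1/3943) = 5/7886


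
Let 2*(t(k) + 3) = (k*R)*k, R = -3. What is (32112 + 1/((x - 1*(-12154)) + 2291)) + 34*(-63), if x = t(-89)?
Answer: 153476372/5121 ≈ 29970.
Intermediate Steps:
t(k) = -3 - 3*k²/2 (t(k) = -3 + ((k*(-3))*k)/2 = -3 + ((-3*k)*k)/2 = -3 + (-3*k²)/2 = -3 - 3*k²/2)
x = -23769/2 (x = -3 - 3/2*(-89)² = -3 - 3/2*7921 = -3 - 23763/2 = -23769/2 ≈ -11885.)
(32112 + 1/((x - 1*(-12154)) + 2291)) + 34*(-63) = (32112 + 1/((-23769/2 - 1*(-12154)) + 2291)) + 34*(-63) = (32112 + 1/((-23769/2 + 12154) + 2291)) - 2142 = (32112 + 1/(539/2 + 2291)) - 2142 = (32112 + 1/(5121/2)) - 2142 = (32112 + 2/5121) - 2142 = 164445554/5121 - 2142 = 153476372/5121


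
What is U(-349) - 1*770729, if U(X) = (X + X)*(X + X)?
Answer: -283525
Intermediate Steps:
U(X) = 4*X² (U(X) = (2*X)*(2*X) = 4*X²)
U(-349) - 1*770729 = 4*(-349)² - 1*770729 = 4*121801 - 770729 = 487204 - 770729 = -283525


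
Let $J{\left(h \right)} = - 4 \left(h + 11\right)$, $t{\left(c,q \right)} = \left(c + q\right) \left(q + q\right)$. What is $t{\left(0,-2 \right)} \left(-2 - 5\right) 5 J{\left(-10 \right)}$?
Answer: $1120$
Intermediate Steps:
$t{\left(c,q \right)} = 2 q \left(c + q\right)$ ($t{\left(c,q \right)} = \left(c + q\right) 2 q = 2 q \left(c + q\right)$)
$J{\left(h \right)} = -44 - 4 h$ ($J{\left(h \right)} = - 4 \left(11 + h\right) = -44 - 4 h$)
$t{\left(0,-2 \right)} \left(-2 - 5\right) 5 J{\left(-10 \right)} = 2 \left(-2\right) \left(0 - 2\right) \left(-2 - 5\right) 5 \left(-44 - -40\right) = 2 \left(-2\right) \left(-2\right) \left(-2 - 5\right) 5 \left(-44 + 40\right) = 8 \left(-7\right) 5 \left(-4\right) = \left(-56\right) 5 \left(-4\right) = \left(-280\right) \left(-4\right) = 1120$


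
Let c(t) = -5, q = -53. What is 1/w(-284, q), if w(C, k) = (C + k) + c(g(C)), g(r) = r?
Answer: -1/342 ≈ -0.0029240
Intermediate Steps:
w(C, k) = -5 + C + k (w(C, k) = (C + k) - 5 = -5 + C + k)
1/w(-284, q) = 1/(-5 - 284 - 53) = 1/(-342) = -1/342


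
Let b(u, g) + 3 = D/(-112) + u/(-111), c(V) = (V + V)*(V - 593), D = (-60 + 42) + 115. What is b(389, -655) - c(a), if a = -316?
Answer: -7142126447/12432 ≈ -5.7450e+5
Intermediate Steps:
D = 97 (D = -18 + 115 = 97)
c(V) = 2*V*(-593 + V) (c(V) = (2*V)*(-593 + V) = 2*V*(-593 + V))
b(u, g) = -433/112 - u/111 (b(u, g) = -3 + (97/(-112) + u/(-111)) = -3 + (97*(-1/112) + u*(-1/111)) = -3 + (-97/112 - u/111) = -433/112 - u/111)
b(389, -655) - c(a) = (-433/112 - 1/111*389) - 2*(-316)*(-593 - 316) = (-433/112 - 389/111) - 2*(-316)*(-909) = -91631/12432 - 1*574488 = -91631/12432 - 574488 = -7142126447/12432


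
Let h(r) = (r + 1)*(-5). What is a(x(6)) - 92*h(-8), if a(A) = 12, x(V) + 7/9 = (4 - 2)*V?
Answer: -3208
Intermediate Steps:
h(r) = -5 - 5*r (h(r) = (1 + r)*(-5) = -5 - 5*r)
x(V) = -7/9 + 2*V (x(V) = -7/9 + (4 - 2)*V = -7/9 + 2*V)
a(x(6)) - 92*h(-8) = 12 - 92*(-5 - 5*(-8)) = 12 - 92*(-5 + 40) = 12 - 92*35 = 12 - 3220 = -3208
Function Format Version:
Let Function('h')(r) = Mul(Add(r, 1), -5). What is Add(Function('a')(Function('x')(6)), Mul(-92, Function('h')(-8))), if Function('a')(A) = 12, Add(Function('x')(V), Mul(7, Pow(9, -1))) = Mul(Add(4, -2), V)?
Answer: -3208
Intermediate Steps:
Function('h')(r) = Add(-5, Mul(-5, r)) (Function('h')(r) = Mul(Add(1, r), -5) = Add(-5, Mul(-5, r)))
Function('x')(V) = Add(Rational(-7, 9), Mul(2, V)) (Function('x')(V) = Add(Rational(-7, 9), Mul(Add(4, -2), V)) = Add(Rational(-7, 9), Mul(2, V)))
Add(Function('a')(Function('x')(6)), Mul(-92, Function('h')(-8))) = Add(12, Mul(-92, Add(-5, Mul(-5, -8)))) = Add(12, Mul(-92, Add(-5, 40))) = Add(12, Mul(-92, 35)) = Add(12, -3220) = -3208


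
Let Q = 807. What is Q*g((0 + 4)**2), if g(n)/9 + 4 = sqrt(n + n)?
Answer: -29052 + 29052*sqrt(2) ≈ 12034.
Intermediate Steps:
g(n) = -36 + 9*sqrt(2)*sqrt(n) (g(n) = -36 + 9*sqrt(n + n) = -36 + 9*sqrt(2*n) = -36 + 9*(sqrt(2)*sqrt(n)) = -36 + 9*sqrt(2)*sqrt(n))
Q*g((0 + 4)**2) = 807*(-36 + 9*sqrt(2)*sqrt((0 + 4)**2)) = 807*(-36 + 9*sqrt(2)*sqrt(4**2)) = 807*(-36 + 9*sqrt(2)*sqrt(16)) = 807*(-36 + 9*sqrt(2)*4) = 807*(-36 + 36*sqrt(2)) = -29052 + 29052*sqrt(2)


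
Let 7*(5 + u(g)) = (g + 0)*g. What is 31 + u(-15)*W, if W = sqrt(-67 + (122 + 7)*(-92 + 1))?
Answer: 31 + 190*I*sqrt(11806)/7 ≈ 31.0 + 2949.2*I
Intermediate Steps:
W = I*sqrt(11806) (W = sqrt(-67 + 129*(-91)) = sqrt(-67 - 11739) = sqrt(-11806) = I*sqrt(11806) ≈ 108.66*I)
u(g) = -5 + g**2/7 (u(g) = -5 + ((g + 0)*g)/7 = -5 + (g*g)/7 = -5 + g**2/7)
31 + u(-15)*W = 31 + (-5 + (1/7)*(-15)**2)*(I*sqrt(11806)) = 31 + (-5 + (1/7)*225)*(I*sqrt(11806)) = 31 + (-5 + 225/7)*(I*sqrt(11806)) = 31 + 190*(I*sqrt(11806))/7 = 31 + 190*I*sqrt(11806)/7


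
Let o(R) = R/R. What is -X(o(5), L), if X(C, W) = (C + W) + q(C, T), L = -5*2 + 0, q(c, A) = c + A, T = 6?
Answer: 2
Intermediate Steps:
o(R) = 1
q(c, A) = A + c
L = -10 (L = -10 + 0 = -10)
X(C, W) = 6 + W + 2*C (X(C, W) = (C + W) + (6 + C) = 6 + W + 2*C)
-X(o(5), L) = -(6 - 10 + 2*1) = -(6 - 10 + 2) = -1*(-2) = 2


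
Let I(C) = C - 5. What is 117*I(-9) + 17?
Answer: -1621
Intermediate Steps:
I(C) = -5 + C
117*I(-9) + 17 = 117*(-5 - 9) + 17 = 117*(-14) + 17 = -1638 + 17 = -1621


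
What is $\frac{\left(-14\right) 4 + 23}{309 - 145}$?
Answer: $- \frac{33}{164} \approx -0.20122$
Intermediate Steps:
$\frac{\left(-14\right) 4 + 23}{309 - 145} = \frac{-56 + 23}{164} = \left(-33\right) \frac{1}{164} = - \frac{33}{164}$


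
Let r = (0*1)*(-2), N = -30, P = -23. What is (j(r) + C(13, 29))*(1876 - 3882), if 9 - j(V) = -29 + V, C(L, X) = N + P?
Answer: 30090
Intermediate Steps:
C(L, X) = -53 (C(L, X) = -30 - 23 = -53)
r = 0 (r = 0*(-2) = 0)
j(V) = 38 - V (j(V) = 9 - (-29 + V) = 9 + (29 - V) = 38 - V)
(j(r) + C(13, 29))*(1876 - 3882) = ((38 - 1*0) - 53)*(1876 - 3882) = ((38 + 0) - 53)*(-2006) = (38 - 53)*(-2006) = -15*(-2006) = 30090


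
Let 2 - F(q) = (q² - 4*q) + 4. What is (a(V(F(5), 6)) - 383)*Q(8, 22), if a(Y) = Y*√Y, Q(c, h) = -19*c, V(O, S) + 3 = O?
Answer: 58216 + 1520*I*√10 ≈ 58216.0 + 4806.7*I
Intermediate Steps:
F(q) = -2 - q² + 4*q (F(q) = 2 - ((q² - 4*q) + 4) = 2 - (4 + q² - 4*q) = 2 + (-4 - q² + 4*q) = -2 - q² + 4*q)
V(O, S) = -3 + O
a(Y) = Y^(3/2)
(a(V(F(5), 6)) - 383)*Q(8, 22) = ((-3 + (-2 - 1*5² + 4*5))^(3/2) - 383)*(-19*8) = ((-3 + (-2 - 1*25 + 20))^(3/2) - 383)*(-152) = ((-3 + (-2 - 25 + 20))^(3/2) - 383)*(-152) = ((-3 - 7)^(3/2) - 383)*(-152) = ((-10)^(3/2) - 383)*(-152) = (-10*I*√10 - 383)*(-152) = (-383 - 10*I*√10)*(-152) = 58216 + 1520*I*√10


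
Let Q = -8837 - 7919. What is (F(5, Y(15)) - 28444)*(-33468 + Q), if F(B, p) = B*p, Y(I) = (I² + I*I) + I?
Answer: 1311800656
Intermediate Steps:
Y(I) = I + 2*I² (Y(I) = (I² + I²) + I = 2*I² + I = I + 2*I²)
Q = -16756
(F(5, Y(15)) - 28444)*(-33468 + Q) = (5*(15*(1 + 2*15)) - 28444)*(-33468 - 16756) = (5*(15*(1 + 30)) - 28444)*(-50224) = (5*(15*31) - 28444)*(-50224) = (5*465 - 28444)*(-50224) = (2325 - 28444)*(-50224) = -26119*(-50224) = 1311800656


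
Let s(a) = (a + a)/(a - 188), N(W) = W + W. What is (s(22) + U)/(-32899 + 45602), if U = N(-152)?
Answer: -25254/1054349 ≈ -0.023952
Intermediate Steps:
N(W) = 2*W
U = -304 (U = 2*(-152) = -304)
s(a) = 2*a/(-188 + a) (s(a) = (2*a)/(-188 + a) = 2*a/(-188 + a))
(s(22) + U)/(-32899 + 45602) = (2*22/(-188 + 22) - 304)/(-32899 + 45602) = (2*22/(-166) - 304)/12703 = (2*22*(-1/166) - 304)*(1/12703) = (-22/83 - 304)*(1/12703) = -25254/83*1/12703 = -25254/1054349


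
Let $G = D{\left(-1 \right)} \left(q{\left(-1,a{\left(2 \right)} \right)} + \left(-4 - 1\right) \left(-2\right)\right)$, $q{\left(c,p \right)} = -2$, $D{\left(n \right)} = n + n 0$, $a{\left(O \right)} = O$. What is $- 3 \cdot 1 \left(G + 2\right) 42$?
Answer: $756$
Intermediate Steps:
$D{\left(n \right)} = n$ ($D{\left(n \right)} = n + 0 = n$)
$G = -8$ ($G = - (-2 + \left(-4 - 1\right) \left(-2\right)) = - (-2 - -10) = - (-2 + 10) = \left(-1\right) 8 = -8$)
$- 3 \cdot 1 \left(G + 2\right) 42 = - 3 \cdot 1 \left(-8 + 2\right) 42 = - 3 \cdot 1 \left(-6\right) 42 = \left(-3\right) \left(-6\right) 42 = 18 \cdot 42 = 756$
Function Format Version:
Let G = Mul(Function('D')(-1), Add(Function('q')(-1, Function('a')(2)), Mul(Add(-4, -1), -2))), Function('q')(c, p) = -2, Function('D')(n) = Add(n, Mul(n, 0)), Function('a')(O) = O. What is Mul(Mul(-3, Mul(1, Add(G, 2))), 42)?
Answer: 756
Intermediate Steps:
Function('D')(n) = n (Function('D')(n) = Add(n, 0) = n)
G = -8 (G = Mul(-1, Add(-2, Mul(Add(-4, -1), -2))) = Mul(-1, Add(-2, Mul(-5, -2))) = Mul(-1, Add(-2, 10)) = Mul(-1, 8) = -8)
Mul(Mul(-3, Mul(1, Add(G, 2))), 42) = Mul(Mul(-3, Mul(1, Add(-8, 2))), 42) = Mul(Mul(-3, Mul(1, -6)), 42) = Mul(Mul(-3, -6), 42) = Mul(18, 42) = 756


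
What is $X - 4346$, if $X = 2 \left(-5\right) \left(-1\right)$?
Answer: $-4336$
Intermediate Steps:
$X = 10$ ($X = \left(-10\right) \left(-1\right) = 10$)
$X - 4346 = 10 - 4346 = -4336$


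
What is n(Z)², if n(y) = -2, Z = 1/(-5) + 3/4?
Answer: 4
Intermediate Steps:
Z = 11/20 (Z = 1*(-⅕) + 3*(¼) = -⅕ + ¾ = 11/20 ≈ 0.55000)
n(Z)² = (-2)² = 4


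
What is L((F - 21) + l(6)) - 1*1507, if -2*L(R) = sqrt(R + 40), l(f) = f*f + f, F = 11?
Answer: -1507 - 3*sqrt(2) ≈ -1511.2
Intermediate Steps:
l(f) = f + f**2 (l(f) = f**2 + f = f + f**2)
L(R) = -sqrt(40 + R)/2 (L(R) = -sqrt(R + 40)/2 = -sqrt(40 + R)/2)
L((F - 21) + l(6)) - 1*1507 = -sqrt(40 + ((11 - 21) + 6*(1 + 6)))/2 - 1*1507 = -sqrt(40 + (-10 + 6*7))/2 - 1507 = -sqrt(40 + (-10 + 42))/2 - 1507 = -sqrt(40 + 32)/2 - 1507 = -3*sqrt(2) - 1507 = -1507 - 3*sqrt(2)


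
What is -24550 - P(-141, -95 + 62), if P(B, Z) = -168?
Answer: -24382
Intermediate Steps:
-24550 - P(-141, -95 + 62) = -24550 - 1*(-168) = -24550 + 168 = -24382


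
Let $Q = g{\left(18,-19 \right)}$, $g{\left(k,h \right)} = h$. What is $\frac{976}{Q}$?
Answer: $- \frac{976}{19} \approx -51.368$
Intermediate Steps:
$Q = -19$
$\frac{976}{Q} = \frac{976}{-19} = 976 \left(- \frac{1}{19}\right) = - \frac{976}{19}$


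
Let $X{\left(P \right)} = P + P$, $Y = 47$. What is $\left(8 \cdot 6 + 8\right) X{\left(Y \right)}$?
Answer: $5264$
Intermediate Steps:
$X{\left(P \right)} = 2 P$
$\left(8 \cdot 6 + 8\right) X{\left(Y \right)} = \left(8 \cdot 6 + 8\right) 2 \cdot 47 = \left(48 + 8\right) 94 = 56 \cdot 94 = 5264$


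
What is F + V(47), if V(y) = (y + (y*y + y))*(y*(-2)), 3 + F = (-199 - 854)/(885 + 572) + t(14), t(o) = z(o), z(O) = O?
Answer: -315399300/1457 ≈ -2.1647e+5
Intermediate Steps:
t(o) = o
F = 14974/1457 (F = -3 + ((-199 - 854)/(885 + 572) + 14) = -3 + (-1053/1457 + 14) = -3 + 19345/1457 = 14974/1457 ≈ 10.277)
V(y) = -2*y*(y**2 + 2*y) (V(y) = (y + (y**2 + y))*(-2*y) = (y + (y + y**2))*(-2*y) = (y**2 + 2*y)*(-2*y) = -2*y*(y**2 + 2*y))
F + V(47) = 14974/1457 + 2*47**2*(-2 - 1*47) = 14974/1457 + 2*2209*(-2 - 47) = 14974/1457 + 2*2209*(-49) = 14974/1457 - 216482 = -315399300/1457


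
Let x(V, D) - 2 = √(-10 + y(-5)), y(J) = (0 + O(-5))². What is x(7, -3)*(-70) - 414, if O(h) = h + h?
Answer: -554 - 210*√10 ≈ -1218.1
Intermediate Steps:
O(h) = 2*h
y(J) = 100 (y(J) = (0 + 2*(-5))² = (0 - 10)² = (-10)² = 100)
x(V, D) = 2 + 3*√10 (x(V, D) = 2 + √(-10 + 100) = 2 + √90 = 2 + 3*√10)
x(7, -3)*(-70) - 414 = (2 + 3*√10)*(-70) - 414 = (-140 - 210*√10) - 414 = -554 - 210*√10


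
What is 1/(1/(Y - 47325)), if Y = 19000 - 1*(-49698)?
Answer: 21373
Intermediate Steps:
Y = 68698 (Y = 19000 + 49698 = 68698)
1/(1/(Y - 47325)) = 1/(1/(68698 - 47325)) = 1/(1/21373) = 21373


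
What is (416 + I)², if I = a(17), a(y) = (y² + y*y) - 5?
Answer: 978121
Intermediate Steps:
a(y) = -5 + 2*y² (a(y) = (y² + y²) - 5 = 2*y² - 5 = -5 + 2*y²)
I = 573 (I = -5 + 2*17² = -5 + 2*289 = -5 + 578 = 573)
(416 + I)² = (416 + 573)² = 989² = 978121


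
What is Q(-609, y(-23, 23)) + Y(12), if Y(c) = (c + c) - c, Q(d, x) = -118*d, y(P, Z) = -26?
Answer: 71874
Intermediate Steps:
Y(c) = c (Y(c) = 2*c - c = c)
Q(-609, y(-23, 23)) + Y(12) = -118*(-609) + 12 = 71862 + 12 = 71874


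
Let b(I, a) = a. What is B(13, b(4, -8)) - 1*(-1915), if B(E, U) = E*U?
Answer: 1811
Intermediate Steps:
B(13, b(4, -8)) - 1*(-1915) = 13*(-8) - 1*(-1915) = -104 + 1915 = 1811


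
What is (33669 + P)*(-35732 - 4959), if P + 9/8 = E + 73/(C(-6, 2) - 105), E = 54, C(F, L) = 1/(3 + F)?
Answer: -867197924817/632 ≈ -1.3721e+9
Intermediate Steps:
P = 32979/632 (P = -9/8 + (54 + 73/(1/(3 - 6) - 105)) = -9/8 + (54 + 73/(1/(-3) - 105)) = -9/8 + (54 + 73/(-1/3 - 105)) = -9/8 + (54 + 73/(-316/3)) = -9/8 + (54 + 73*(-3/316)) = -9/8 + (54 - 219/316) = -9/8 + 16845/316 = 32979/632 ≈ 52.182)
(33669 + P)*(-35732 - 4959) = (33669 + 32979/632)*(-35732 - 4959) = (21311787/632)*(-40691) = -867197924817/632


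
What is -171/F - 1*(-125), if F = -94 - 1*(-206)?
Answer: 13829/112 ≈ 123.47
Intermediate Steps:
F = 112 (F = -94 + 206 = 112)
-171/F - 1*(-125) = -171/112 - 1*(-125) = -171*1/112 + 125 = -171/112 + 125 = 13829/112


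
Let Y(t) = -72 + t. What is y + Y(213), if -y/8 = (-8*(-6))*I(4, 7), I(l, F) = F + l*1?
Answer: -4083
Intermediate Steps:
I(l, F) = F + l
y = -4224 (y = -8*(-8*(-6))*(7 + 4) = -384*11 = -8*528 = -4224)
y + Y(213) = -4224 + (-72 + 213) = -4224 + 141 = -4083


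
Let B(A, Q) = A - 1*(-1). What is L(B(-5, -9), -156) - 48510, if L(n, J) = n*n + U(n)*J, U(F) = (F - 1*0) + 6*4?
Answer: -51614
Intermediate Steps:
B(A, Q) = 1 + A (B(A, Q) = A + 1 = 1 + A)
U(F) = 24 + F (U(F) = (F + 0) + 24 = F + 24 = 24 + F)
L(n, J) = n² + J*(24 + n) (L(n, J) = n*n + (24 + n)*J = n² + J*(24 + n))
L(B(-5, -9), -156) - 48510 = ((1 - 5)² - 156*(24 + (1 - 5))) - 48510 = ((-4)² - 156*(24 - 4)) - 48510 = (16 - 156*20) - 48510 = (16 - 3120) - 48510 = -3104 - 48510 = -51614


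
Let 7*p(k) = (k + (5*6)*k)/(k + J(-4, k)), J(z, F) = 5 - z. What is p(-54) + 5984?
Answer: 209626/35 ≈ 5989.3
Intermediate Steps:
p(k) = 31*k/(7*(9 + k)) (p(k) = ((k + (5*6)*k)/(k + (5 - 1*(-4))))/7 = ((k + 30*k)/(k + (5 + 4)))/7 = ((31*k)/(k + 9))/7 = ((31*k)/(9 + k))/7 = (31*k/(9 + k))/7 = 31*k/(7*(9 + k)))
p(-54) + 5984 = (31/7)*(-54)/(9 - 54) + 5984 = (31/7)*(-54)/(-45) + 5984 = (31/7)*(-54)*(-1/45) + 5984 = 186/35 + 5984 = 209626/35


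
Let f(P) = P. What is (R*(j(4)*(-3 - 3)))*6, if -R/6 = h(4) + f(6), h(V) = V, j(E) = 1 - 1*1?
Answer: 0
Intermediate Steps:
j(E) = 0 (j(E) = 1 - 1 = 0)
R = -60 (R = -6*(4 + 6) = -6*10 = -60)
(R*(j(4)*(-3 - 3)))*6 = -0*(-3 - 3)*6 = -0*(-6)*6 = -60*0*6 = 0*6 = 0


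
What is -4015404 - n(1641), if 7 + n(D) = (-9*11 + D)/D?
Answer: -2196422673/547 ≈ -4.0154e+6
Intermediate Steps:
n(D) = -7 + (-99 + D)/D (n(D) = -7 + (-9*11 + D)/D = -7 + (-99 + D)/D)
-4015404 - n(1641) = -4015404 - (-6 - 99/1641) = -4015404 - (-6 - 99*1/1641) = -4015404 - (-6 - 33/547) = -4015404 - 1*(-3315/547) = -4015404 + 3315/547 = -2196422673/547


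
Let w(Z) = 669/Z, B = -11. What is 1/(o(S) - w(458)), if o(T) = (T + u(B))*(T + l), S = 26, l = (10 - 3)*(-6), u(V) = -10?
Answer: -458/117917 ≈ -0.0038841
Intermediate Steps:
l = -42 (l = 7*(-6) = -42)
o(T) = (-42 + T)*(-10 + T) (o(T) = (T - 10)*(T - 42) = (-10 + T)*(-42 + T) = (-42 + T)*(-10 + T))
1/(o(S) - w(458)) = 1/((420 + 26² - 52*26) - 669/458) = 1/((420 + 676 - 1352) - 669/458) = 1/(-256 - 1*669/458) = 1/(-256 - 669/458) = 1/(-117917/458) = -458/117917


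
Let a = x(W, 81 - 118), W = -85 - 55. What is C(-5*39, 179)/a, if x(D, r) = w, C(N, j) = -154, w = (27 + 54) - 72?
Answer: -154/9 ≈ -17.111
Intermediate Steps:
w = 9 (w = 81 - 72 = 9)
W = -140
x(D, r) = 9
a = 9
C(-5*39, 179)/a = -154/9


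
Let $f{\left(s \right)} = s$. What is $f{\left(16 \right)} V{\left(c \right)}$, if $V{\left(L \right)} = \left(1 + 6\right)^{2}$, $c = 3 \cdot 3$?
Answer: $784$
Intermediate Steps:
$c = 9$
$V{\left(L \right)} = 49$ ($V{\left(L \right)} = 7^{2} = 49$)
$f{\left(16 \right)} V{\left(c \right)} = 16 \cdot 49 = 784$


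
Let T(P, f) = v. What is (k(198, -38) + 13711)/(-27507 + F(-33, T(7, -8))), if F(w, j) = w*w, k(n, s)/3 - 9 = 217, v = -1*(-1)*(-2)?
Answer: -14389/26418 ≈ -0.54467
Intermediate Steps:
v = -2 (v = 1*(-2) = -2)
k(n, s) = 678 (k(n, s) = 27 + 3*217 = 27 + 651 = 678)
T(P, f) = -2
F(w, j) = w²
(k(198, -38) + 13711)/(-27507 + F(-33, T(7, -8))) = (678 + 13711)/(-27507 + (-33)²) = 14389/(-27507 + 1089) = 14389/(-26418) = 14389*(-1/26418) = -14389/26418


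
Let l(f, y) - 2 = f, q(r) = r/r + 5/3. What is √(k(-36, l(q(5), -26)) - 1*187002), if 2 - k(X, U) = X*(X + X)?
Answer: 2*I*√47398 ≈ 435.42*I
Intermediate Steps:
q(r) = 8/3 (q(r) = 1 + 5*(⅓) = 1 + 5/3 = 8/3)
l(f, y) = 2 + f
k(X, U) = 2 - 2*X² (k(X, U) = 2 - X*(X + X) = 2 - X*2*X = 2 - 2*X²)
√(k(-36, l(q(5), -26)) - 1*187002) = √((2 - 2*(-36)²) - 1*187002) = √((2 - 2*1296) - 187002) = √((2 - 2592) - 187002) = √(-2590 - 187002) = √(-189592) = 2*I*√47398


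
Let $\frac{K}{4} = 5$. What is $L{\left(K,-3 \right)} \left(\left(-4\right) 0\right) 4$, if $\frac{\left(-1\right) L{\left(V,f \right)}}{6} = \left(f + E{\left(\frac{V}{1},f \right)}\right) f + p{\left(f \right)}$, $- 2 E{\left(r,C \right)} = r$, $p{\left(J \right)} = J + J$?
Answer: $0$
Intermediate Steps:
$K = 20$ ($K = 4 \cdot 5 = 20$)
$p{\left(J \right)} = 2 J$
$E{\left(r,C \right)} = - \frac{r}{2}$
$L{\left(V,f \right)} = - 12 f - 6 f \left(f - \frac{V}{2}\right)$ ($L{\left(V,f \right)} = - 6 \left(\left(f - \frac{V 1^{-1}}{2}\right) f + 2 f\right) = - 6 \left(\left(f - \frac{V 1}{2}\right) f + 2 f\right) = - 6 \left(\left(f - \frac{V}{2}\right) f + 2 f\right) = - 6 \left(f \left(f - \frac{V}{2}\right) + 2 f\right) = - 6 \left(2 f + f \left(f - \frac{V}{2}\right)\right) = - 12 f - 6 f \left(f - \frac{V}{2}\right)$)
$L{\left(K,-3 \right)} \left(\left(-4\right) 0\right) 4 = 3 \left(-3\right) \left(-4 + 20 - -6\right) \left(\left(-4\right) 0\right) 4 = 3 \left(-3\right) \left(-4 + 20 + 6\right) 0 \cdot 4 = 3 \left(-3\right) 22 \cdot 0 \cdot 4 = \left(-198\right) 0 \cdot 4 = 0 \cdot 4 = 0$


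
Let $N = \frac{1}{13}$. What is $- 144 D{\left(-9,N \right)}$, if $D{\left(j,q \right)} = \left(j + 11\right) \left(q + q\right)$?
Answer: $- \frac{576}{13} \approx -44.308$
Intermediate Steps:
$N = \frac{1}{13} \approx 0.076923$
$D{\left(j,q \right)} = 2 q \left(11 + j\right)$ ($D{\left(j,q \right)} = \left(11 + j\right) 2 q = 2 q \left(11 + j\right)$)
$- 144 D{\left(-9,N \right)} = - 144 \cdot 2 \cdot \frac{1}{13} \left(11 - 9\right) = - 144 \cdot 2 \cdot \frac{1}{13} \cdot 2 = \left(-144\right) \frac{4}{13} = - \frac{576}{13}$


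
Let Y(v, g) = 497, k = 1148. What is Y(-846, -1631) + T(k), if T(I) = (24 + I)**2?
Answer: 1374081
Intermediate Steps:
Y(-846, -1631) + T(k) = 497 + (24 + 1148)**2 = 497 + 1172**2 = 497 + 1373584 = 1374081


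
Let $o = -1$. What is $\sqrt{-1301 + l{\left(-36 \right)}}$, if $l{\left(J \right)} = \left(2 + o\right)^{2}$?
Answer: $10 i \sqrt{13} \approx 36.056 i$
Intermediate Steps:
$l{\left(J \right)} = 1$ ($l{\left(J \right)} = \left(2 - 1\right)^{2} = 1^{2} = 1$)
$\sqrt{-1301 + l{\left(-36 \right)}} = \sqrt{-1301 + 1} = \sqrt{-1300} = 10 i \sqrt{13}$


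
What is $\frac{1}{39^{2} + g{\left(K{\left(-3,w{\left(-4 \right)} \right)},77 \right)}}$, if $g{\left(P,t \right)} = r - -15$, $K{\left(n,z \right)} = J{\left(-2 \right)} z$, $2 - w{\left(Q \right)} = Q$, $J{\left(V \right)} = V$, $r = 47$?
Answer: $\frac{1}{1583} \approx 0.00063171$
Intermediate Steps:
$w{\left(Q \right)} = 2 - Q$
$K{\left(n,z \right)} = - 2 z$
$g{\left(P,t \right)} = 62$ ($g{\left(P,t \right)} = 47 - -15 = 47 + 15 = 62$)
$\frac{1}{39^{2} + g{\left(K{\left(-3,w{\left(-4 \right)} \right)},77 \right)}} = \frac{1}{39^{2} + 62} = \frac{1}{1521 + 62} = \frac{1}{1583}$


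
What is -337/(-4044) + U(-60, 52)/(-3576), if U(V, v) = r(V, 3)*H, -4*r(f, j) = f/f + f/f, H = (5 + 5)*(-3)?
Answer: 283/3576 ≈ 0.079139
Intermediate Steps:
H = -30 (H = 10*(-3) = -30)
r(f, j) = -½ (r(f, j) = -(f/f + f/f)/4 = -(1 + 1)/4 = -¼*2 = -½)
U(V, v) = 15 (U(V, v) = -½*(-30) = 15)
-337/(-4044) + U(-60, 52)/(-3576) = -337/(-4044) + 15/(-3576) = -337*(-1/4044) + 15*(-1/3576) = 1/12 - 5/1192 = 283/3576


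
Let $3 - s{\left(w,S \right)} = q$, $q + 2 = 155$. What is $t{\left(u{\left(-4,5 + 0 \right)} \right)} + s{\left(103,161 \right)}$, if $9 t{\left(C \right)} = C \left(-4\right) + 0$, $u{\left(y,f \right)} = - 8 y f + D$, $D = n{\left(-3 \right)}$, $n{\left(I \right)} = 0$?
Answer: $- \frac{1990}{9} \approx -221.11$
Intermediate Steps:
$D = 0$
$q = 153$ ($q = -2 + 155 = 153$)
$s{\left(w,S \right)} = -150$ ($s{\left(w,S \right)} = 3 - 153 = -150$)
$u{\left(y,f \right)} = - 8 f y$ ($u{\left(y,f \right)} = - 8 y f + 0 = - 8 f y + 0 = - 8 f y$)
$t{\left(C \right)} = - \frac{4 C}{9}$ ($t{\left(C \right)} = \frac{C \left(-4\right) + 0}{9} = \frac{- 4 C + 0}{9} = \frac{\left(-4\right) C}{9} = - \frac{4 C}{9}$)
$t{\left(u{\left(-4,5 + 0 \right)} \right)} + s{\left(103,161 \right)} = - \frac{4 \left(\left(-8\right) \left(5 + 0\right) \left(-4\right)\right)}{9} - 150 = - \frac{4 \left(\left(-8\right) 5 \left(-4\right)\right)}{9} - 150 = \left(- \frac{4}{9}\right) 160 - 150 = - \frac{640}{9} - 150 = - \frac{1990}{9}$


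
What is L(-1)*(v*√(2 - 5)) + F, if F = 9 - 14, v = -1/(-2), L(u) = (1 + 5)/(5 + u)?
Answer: -5 + 3*I*√3/4 ≈ -5.0 + 1.299*I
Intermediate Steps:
L(u) = 6/(5 + u)
v = ½ (v = -1*(-½) = ½ ≈ 0.50000)
F = -5
L(-1)*(v*√(2 - 5)) + F = (6/(5 - 1))*(√(2 - 5)/2) - 5 = (6/4)*(√(-3)/2) - 5 = (6*(¼))*((I*√3)/2) - 5 = 3*(I*√3/2)/2 - 5 = 3*I*√3/4 - 5 = -5 + 3*I*√3/4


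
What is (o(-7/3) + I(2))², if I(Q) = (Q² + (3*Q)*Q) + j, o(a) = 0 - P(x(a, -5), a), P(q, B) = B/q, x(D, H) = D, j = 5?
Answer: 400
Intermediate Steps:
o(a) = -1 (o(a) = 0 - a/a = 0 - 1*1 = 0 - 1 = -1)
I(Q) = 5 + 4*Q² (I(Q) = (Q² + (3*Q)*Q) + 5 = (Q² + 3*Q²) + 5 = 4*Q² + 5 = 5 + 4*Q²)
(o(-7/3) + I(2))² = (-1 + (5 + 4*2²))² = (-1 + (5 + 4*4))² = (-1 + (5 + 16))² = (-1 + 21)² = 20² = 400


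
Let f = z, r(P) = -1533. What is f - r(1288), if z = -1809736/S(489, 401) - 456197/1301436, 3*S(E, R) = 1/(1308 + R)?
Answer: -12075393368608601/1301436 ≈ -9.2785e+9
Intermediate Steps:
S(E, R) = 1/(3*(1308 + R))
z = -12075395363709989/1301436 (z = -1809736/(1/(3*(1308 + 401))) - 456197/1301436 = -1809736/((⅓)/1709) - 456197*1/1301436 = -1809736/((⅓)*(1/1709)) - 456197/1301436 = -1809736/1/5127 - 456197/1301436 = -1809736*5127 - 456197/1301436 = -9278516472 - 456197/1301436 = -12075395363709989/1301436 ≈ -9.2785e+9)
f = -12075395363709989/1301436 ≈ -9.2785e+9
f - r(1288) = -12075395363709989/1301436 - 1*(-1533) = -12075395363709989/1301436 + 1533 = -12075393368608601/1301436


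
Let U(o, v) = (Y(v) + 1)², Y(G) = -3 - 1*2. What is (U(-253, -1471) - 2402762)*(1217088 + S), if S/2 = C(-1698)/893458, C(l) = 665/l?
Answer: -1109128027095236422763/379272921 ≈ -2.9244e+12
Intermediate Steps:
Y(G) = -5 (Y(G) = -3 - 2 = -5)
S = -665/758545842 (S = 2*((665/(-1698))/893458) = 2*((665*(-1/1698))*(1/893458)) = 2*(-665/1698*1/893458) = 2*(-665/1517091684) = -665/758545842 ≈ -8.7668e-7)
U(o, v) = 16 (U(o, v) = (-5 + 1)² = (-4)² = 16)
(U(-253, -1471) - 2402762)*(1217088 + S) = (16 - 2402762)*(1217088 - 665/758545842) = -2402746*923217041747431/758545842 = -1109128027095236422763/379272921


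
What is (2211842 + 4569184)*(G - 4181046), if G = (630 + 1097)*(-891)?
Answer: -38786132857878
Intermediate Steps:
G = -1538757 (G = 1727*(-891) = -1538757)
(2211842 + 4569184)*(G - 4181046) = (2211842 + 4569184)*(-1538757 - 4181046) = 6781026*(-5719803) = -38786132857878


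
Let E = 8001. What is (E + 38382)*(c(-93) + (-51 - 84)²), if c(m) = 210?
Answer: 855070605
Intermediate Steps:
(E + 38382)*(c(-93) + (-51 - 84)²) = (8001 + 38382)*(210 + (-51 - 84)²) = 46383*(210 + (-135)²) = 46383*(210 + 18225) = 46383*18435 = 855070605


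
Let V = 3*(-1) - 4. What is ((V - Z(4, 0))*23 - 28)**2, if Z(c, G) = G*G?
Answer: 35721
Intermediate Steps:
Z(c, G) = G**2
V = -7 (V = -3 - 4 = -7)
((V - Z(4, 0))*23 - 28)**2 = ((-7 - 1*0**2)*23 - 28)**2 = ((-7 - 1*0)*23 - 28)**2 = ((-7 + 0)*23 - 28)**2 = (-7*23 - 28)**2 = (-161 - 28)**2 = (-189)**2 = 35721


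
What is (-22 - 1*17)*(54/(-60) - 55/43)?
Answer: 36543/430 ≈ 84.984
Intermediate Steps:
(-22 - 1*17)*(54/(-60) - 55/43) = (-22 - 17)*(54*(-1/60) - 55*1/43) = -39*(-9/10 - 55/43) = -39*(-937/430) = 36543/430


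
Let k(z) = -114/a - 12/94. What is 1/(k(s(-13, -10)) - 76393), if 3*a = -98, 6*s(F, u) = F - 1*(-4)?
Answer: -2303/175925336 ≈ -1.3091e-5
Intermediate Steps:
s(F, u) = 2/3 + F/6 (s(F, u) = (F - 1*(-4))/6 = (F + 4)/6 = (4 + F)/6 = 2/3 + F/6)
a = -98/3 (a = (1/3)*(-98) = -98/3 ≈ -32.667)
k(z) = 7743/2303 (k(z) = -114/(-98/3) - 12/94 = -114*(-3/98) - 12*1/94 = 171/49 - 6/47 = 7743/2303)
1/(k(s(-13, -10)) - 76393) = 1/(7743/2303 - 76393) = 1/(-175925336/2303) = -2303/175925336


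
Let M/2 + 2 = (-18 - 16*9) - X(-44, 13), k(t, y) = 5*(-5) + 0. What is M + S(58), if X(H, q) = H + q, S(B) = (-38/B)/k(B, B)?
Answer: -192831/725 ≈ -265.97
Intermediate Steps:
k(t, y) = -25 (k(t, y) = -25 + 0 = -25)
S(B) = 38/(25*B) (S(B) = -38/B/(-25) = -38/B*(-1/25) = 38/(25*B))
M = -266 (M = -4 + 2*((-18 - 16*9) - (-44 + 13)) = -4 + 2*((-18 - 144) - 1*(-31)) = -4 + 2*(-162 + 31) = -4 + 2*(-131) = -4 - 262 = -266)
M + S(58) = -266 + (38/25)/58 = -266 + (38/25)*(1/58) = -266 + 19/725 = -192831/725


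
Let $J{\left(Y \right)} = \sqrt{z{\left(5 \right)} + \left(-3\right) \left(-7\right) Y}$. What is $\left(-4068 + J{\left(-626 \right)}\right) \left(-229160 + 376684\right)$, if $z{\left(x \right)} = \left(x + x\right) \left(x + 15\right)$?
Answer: $-600127632 + 147524 i \sqrt{12946} \approx -6.0013 \cdot 10^{8} + 1.6785 \cdot 10^{7} i$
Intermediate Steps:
$z{\left(x \right)} = 2 x \left(15 + x\right)$
$J{\left(Y \right)} = \sqrt{200 + 21 Y}$ ($J{\left(Y \right)} = \sqrt{2 \cdot 5 \left(15 + 5\right) + \left(-3\right) \left(-7\right) Y} = \sqrt{2 \cdot 5 \cdot 20 + 21 Y} = \sqrt{200 + 21 Y}$)
$\left(-4068 + J{\left(-626 \right)}\right) \left(-229160 + 376684\right) = \left(-4068 + \sqrt{200 + 21 \left(-626\right)}\right) \left(-229160 + 376684\right) = \left(-4068 + \sqrt{200 - 13146}\right) 147524 = \left(-4068 + \sqrt{-12946}\right) 147524 = \left(-4068 + i \sqrt{12946}\right) 147524 = -600127632 + 147524 i \sqrt{12946}$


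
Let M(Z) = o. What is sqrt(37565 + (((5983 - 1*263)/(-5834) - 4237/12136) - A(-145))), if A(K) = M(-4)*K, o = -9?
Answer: sqrt(11359935804883641918)/17700356 ≈ 190.42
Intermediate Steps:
M(Z) = -9
A(K) = -9*K
sqrt(37565 + (((5983 - 1*263)/(-5834) - 4237/12136) - A(-145))) = sqrt(37565 + (((5983 - 1*263)/(-5834) - 4237/12136) - (-9)*(-145))) = sqrt(37565 + (((5983 - 263)*(-1/5834) - 4237*1/12136) - 1*1305)) = sqrt(37565 + ((5720*(-1/5834) - 4237/12136) - 1305)) = sqrt(37565 + ((-2860/2917 - 4237/12136) - 1305)) = sqrt(37565 + (-47068289/35400712 - 1305)) = sqrt(37565 - 46244997449/35400712) = sqrt(1283582748831/35400712) = sqrt(11359935804883641918)/17700356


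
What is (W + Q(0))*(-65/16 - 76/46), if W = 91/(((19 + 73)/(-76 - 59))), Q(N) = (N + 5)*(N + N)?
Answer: 25835355/33856 ≈ 763.10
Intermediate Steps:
Q(N) = 2*N*(5 + N) (Q(N) = (5 + N)*(2*N) = 2*N*(5 + N))
W = -12285/92 (W = 91/((92/(-135))) = 91/((92*(-1/135))) = 91/(-92/135) = 91*(-135/92) = -12285/92 ≈ -133.53)
(W + Q(0))*(-65/16 - 76/46) = (-12285/92 + 2*0*(5 + 0))*(-65/16 - 76/46) = (-12285/92 + 2*0*5)*(-65*1/16 - 76*1/46) = (-12285/92 + 0)*(-65/16 - 38/23) = -12285/92*(-2103/368) = 25835355/33856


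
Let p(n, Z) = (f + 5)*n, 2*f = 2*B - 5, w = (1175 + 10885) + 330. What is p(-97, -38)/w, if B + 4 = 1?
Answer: 97/24780 ≈ 0.0039144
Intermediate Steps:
B = -3 (B = -4 + 1 = -3)
w = 12390 (w = 12060 + 330 = 12390)
f = -11/2 (f = (2*(-3) - 5)/2 = (-6 - 5)/2 = (½)*(-11) = -11/2 ≈ -5.5000)
p(n, Z) = -n/2 (p(n, Z) = (-11/2 + 5)*n = -n/2)
p(-97, -38)/w = -½*(-97)/12390 = (97/2)*(1/12390) = 97/24780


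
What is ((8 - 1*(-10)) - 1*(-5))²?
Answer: 529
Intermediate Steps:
((8 - 1*(-10)) - 1*(-5))² = ((8 + 10) + 5)² = (18 + 5)² = 23² = 529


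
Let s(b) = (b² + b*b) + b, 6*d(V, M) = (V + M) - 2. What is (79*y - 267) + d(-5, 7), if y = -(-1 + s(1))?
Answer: -425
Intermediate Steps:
d(V, M) = -⅓ + M/6 + V/6 (d(V, M) = ((V + M) - 2)/6 = ((M + V) - 2)/6 = (-2 + M + V)/6 = -⅓ + M/6 + V/6)
s(b) = b + 2*b² (s(b) = (b² + b²) + b = 2*b² + b = b + 2*b²)
y = -2 (y = -(-1 + 1*(1 + 2*1)) = -(-1 + 1*(1 + 2)) = -(-1 + 1*3) = -(-1 + 3) = -1*2 = -2)
(79*y - 267) + d(-5, 7) = (79*(-2) - 267) + (-⅓ + (⅙)*7 + (⅙)*(-5)) = (-158 - 267) + (-⅓ + 7/6 - ⅚) = -425 + 0 = -425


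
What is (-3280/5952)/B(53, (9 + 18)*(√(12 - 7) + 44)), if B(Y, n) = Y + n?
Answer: -254405/571554192 + 1845*√5/190518064 ≈ -0.00042346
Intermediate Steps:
(-3280/5952)/B(53, (9 + 18)*(√(12 - 7) + 44)) = (-3280/5952)/(53 + (9 + 18)*(√(12 - 7) + 44)) = (-3280*1/5952)/(53 + 27*(√5 + 44)) = -205/(372*(53 + 27*(44 + √5))) = -205/(372*(53 + (1188 + 27*√5))) = -205/(372*(1241 + 27*√5))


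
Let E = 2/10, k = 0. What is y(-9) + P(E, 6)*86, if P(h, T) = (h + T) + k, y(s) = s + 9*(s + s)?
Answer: 1811/5 ≈ 362.20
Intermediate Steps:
y(s) = 19*s (y(s) = s + 9*(2*s) = s + 18*s = 19*s)
E = 1/5 (E = 2*(1/10) = 1/5 ≈ 0.20000)
P(h, T) = T + h (P(h, T) = (h + T) + 0 = (T + h) + 0 = T + h)
y(-9) + P(E, 6)*86 = 19*(-9) + (6 + 1/5)*86 = -171 + (31/5)*86 = -171 + 2666/5 = 1811/5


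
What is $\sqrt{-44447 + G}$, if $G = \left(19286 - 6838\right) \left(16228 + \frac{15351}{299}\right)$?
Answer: $\frac{7 \sqrt{369647211401}}{299} \approx 14234.0$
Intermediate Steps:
$G = \frac{60590926304}{299}$ ($G = 12448 \left(16228 + 15351 \cdot \frac{1}{299}\right) = 12448 \left(16228 + \frac{15351}{299}\right) = 12448 \cdot \frac{4867523}{299} = \frac{60590926304}{299} \approx 2.0265 \cdot 10^{8}$)
$\sqrt{-44447 + G} = \sqrt{-44447 + \frac{60590926304}{299}} = \sqrt{\frac{60577636651}{299}} = \frac{7 \sqrt{369647211401}}{299}$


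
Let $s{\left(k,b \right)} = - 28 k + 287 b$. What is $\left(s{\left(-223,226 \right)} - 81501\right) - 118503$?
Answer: $-128898$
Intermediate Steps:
$\left(s{\left(-223,226 \right)} - 81501\right) - 118503 = \left(\left(\left(-28\right) \left(-223\right) + 287 \cdot 226\right) - 81501\right) - 118503 = \left(\left(6244 + 64862\right) - 81501\right) - 118503 = \left(71106 - 81501\right) - 118503 = -10395 - 118503 = -128898$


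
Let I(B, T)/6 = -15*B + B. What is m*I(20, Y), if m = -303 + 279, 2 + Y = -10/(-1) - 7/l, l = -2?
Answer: 40320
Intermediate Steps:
Y = 23/2 (Y = -2 + (-10/(-1) - 7/(-2)) = -2 + (-10*(-1) - 7*(-½)) = -2 + (10 + 7/2) = -2 + 27/2 = 23/2 ≈ 11.500)
I(B, T) = -84*B (I(B, T) = 6*(-15*B + B) = 6*(-14*B) = -84*B)
m = -24
m*I(20, Y) = -(-2016)*20 = -24*(-1680) = 40320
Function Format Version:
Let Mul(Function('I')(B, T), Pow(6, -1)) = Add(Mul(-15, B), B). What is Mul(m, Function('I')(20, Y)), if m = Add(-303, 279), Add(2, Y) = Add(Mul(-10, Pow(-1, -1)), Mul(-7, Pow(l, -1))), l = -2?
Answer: 40320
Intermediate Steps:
Y = Rational(23, 2) (Y = Add(-2, Add(Mul(-10, Pow(-1, -1)), Mul(-7, Pow(-2, -1)))) = Add(-2, Add(Mul(-10, -1), Mul(-7, Rational(-1, 2)))) = Add(-2, Add(10, Rational(7, 2))) = Add(-2, Rational(27, 2)) = Rational(23, 2) ≈ 11.500)
Function('I')(B, T) = Mul(-84, B) (Function('I')(B, T) = Mul(6, Add(Mul(-15, B), B)) = Mul(6, Mul(-14, B)) = Mul(-84, B))
m = -24
Mul(m, Function('I')(20, Y)) = Mul(-24, Mul(-84, 20)) = Mul(-24, -1680) = 40320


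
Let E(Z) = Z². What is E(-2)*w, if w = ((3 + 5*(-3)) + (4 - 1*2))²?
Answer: 400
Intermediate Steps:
w = 100 (w = ((3 - 15) + (4 - 2))² = (-12 + 2)² = (-10)² = 100)
E(-2)*w = (-2)²*100 = 4*100 = 400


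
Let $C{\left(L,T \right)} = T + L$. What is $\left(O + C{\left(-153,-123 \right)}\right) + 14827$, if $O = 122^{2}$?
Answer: $29435$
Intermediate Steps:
$C{\left(L,T \right)} = L + T$
$O = 14884$
$\left(O + C{\left(-153,-123 \right)}\right) + 14827 = \left(14884 - 276\right) + 14827 = 14608 + 14827 = 29435$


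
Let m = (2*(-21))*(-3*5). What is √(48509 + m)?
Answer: √49139 ≈ 221.67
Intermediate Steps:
m = 630 (m = -42*(-15) = 630)
√(48509 + m) = √(48509 + 630) = √49139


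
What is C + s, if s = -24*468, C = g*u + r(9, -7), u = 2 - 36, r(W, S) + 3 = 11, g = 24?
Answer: -12040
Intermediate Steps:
r(W, S) = 8 (r(W, S) = -3 + 11 = 8)
u = -34
C = -808 (C = 24*(-34) + 8 = -816 + 8 = -808)
s = -11232
C + s = -808 - 11232 = -12040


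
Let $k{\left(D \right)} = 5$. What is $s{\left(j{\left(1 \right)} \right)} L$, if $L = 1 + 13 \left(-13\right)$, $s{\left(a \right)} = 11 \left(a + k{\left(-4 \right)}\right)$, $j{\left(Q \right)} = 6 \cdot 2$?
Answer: $-31416$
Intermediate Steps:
$j{\left(Q \right)} = 12$
$s{\left(a \right)} = 55 + 11 a$ ($s{\left(a \right)} = 11 \left(a + 5\right) = 11 \left(5 + a\right) = 55 + 11 a$)
$L = -168$ ($L = 1 - 169 = -168$)
$s{\left(j{\left(1 \right)} \right)} L = \left(55 + 11 \cdot 12\right) \left(-168\right) = \left(55 + 132\right) \left(-168\right) = 187 \left(-168\right) = -31416$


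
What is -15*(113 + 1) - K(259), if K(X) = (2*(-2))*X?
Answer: -674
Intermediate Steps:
K(X) = -4*X
-15*(113 + 1) - K(259) = -15*(113 + 1) - (-4)*259 = -15*114 - 1*(-1036) = -1710 + 1036 = -674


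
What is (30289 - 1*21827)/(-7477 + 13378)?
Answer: 8462/5901 ≈ 1.4340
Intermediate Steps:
(30289 - 1*21827)/(-7477 + 13378) = (30289 - 21827)/5901 = 8462*(1/5901) = 8462/5901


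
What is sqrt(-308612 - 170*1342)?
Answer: 4*I*sqrt(33547) ≈ 732.63*I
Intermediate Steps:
sqrt(-308612 - 170*1342) = sqrt(-308612 - 228140) = sqrt(-536752) = 4*I*sqrt(33547)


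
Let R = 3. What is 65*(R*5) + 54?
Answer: 1029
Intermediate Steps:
65*(R*5) + 54 = 65*(3*5) + 54 = 65*15 + 54 = 975 + 54 = 1029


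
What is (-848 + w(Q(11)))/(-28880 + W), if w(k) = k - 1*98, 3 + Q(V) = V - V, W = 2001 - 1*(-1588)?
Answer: 949/25291 ≈ 0.037523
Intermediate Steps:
W = 3589 (W = 2001 + 1588 = 3589)
Q(V) = -3 (Q(V) = -3 + (V - V) = -3 + 0 = -3)
w(k) = -98 + k (w(k) = k - 98 = -98 + k)
(-848 + w(Q(11)))/(-28880 + W) = (-848 + (-98 - 3))/(-28880 + 3589) = (-848 - 101)/(-25291) = -949*(-1/25291) = 949/25291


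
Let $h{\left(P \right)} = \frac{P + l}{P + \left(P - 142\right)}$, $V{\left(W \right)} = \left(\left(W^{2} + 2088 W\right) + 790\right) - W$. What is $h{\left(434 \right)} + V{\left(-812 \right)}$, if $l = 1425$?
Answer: $- \frac{68277491}{66} \approx -1.0345 \cdot 10^{6}$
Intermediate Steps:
$V{\left(W \right)} = 790 + W^{2} + 2087 W$ ($V{\left(W \right)} = \left(790 + W^{2} + 2088 W\right) - W = 790 + W^{2} + 2087 W$)
$h{\left(P \right)} = \frac{1425 + P}{-142 + 2 P}$ ($h{\left(P \right)} = \frac{P + 1425}{P + \left(P - 142\right)} = \frac{1425 + P}{P + \left(P - 142\right)} = \frac{1425 + P}{P + \left(-142 + P\right)} = \frac{1425 + P}{-142 + 2 P}$)
$h{\left(434 \right)} + V{\left(-812 \right)} = \frac{1425 + 434}{2 \left(-71 + 434\right)} + \left(790 + \left(-812\right)^{2} + 2087 \left(-812\right)\right) = \frac{1}{2} \cdot \frac{1}{363} \cdot 1859 + \left(790 + 659344 - 1694644\right) = \frac{1}{2} \cdot \frac{1}{363} \cdot 1859 - 1034510 = \frac{169}{66} - 1034510 = - \frac{68277491}{66}$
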